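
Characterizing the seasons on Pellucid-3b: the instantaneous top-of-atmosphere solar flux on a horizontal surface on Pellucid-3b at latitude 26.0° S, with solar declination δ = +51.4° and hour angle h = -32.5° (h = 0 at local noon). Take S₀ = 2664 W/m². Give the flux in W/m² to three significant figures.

cos θ_z = sin φ sin δ + cos φ cos δ cos h = -0.342596 + 0.472923 = 0.130327.
Flux = S₀ · cos θ_z = 2664 × 0.130327 = 347.2 W/m².

347 W/m²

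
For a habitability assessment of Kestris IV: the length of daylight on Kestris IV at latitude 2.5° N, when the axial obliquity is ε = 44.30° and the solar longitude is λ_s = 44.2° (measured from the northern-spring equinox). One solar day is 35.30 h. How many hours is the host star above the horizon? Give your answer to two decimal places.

Solar declination: sin δ = sin ε · sin λ_s = sin 44.30° × sin 44.2° = 0.48691, so δ = +29.138°.
cos H₀ = −tan φ · tan δ = −tan(+2.5°) × tan(+29.138°) = -0.0243, so H₀ = 1.5951 rad = 91.39°.
Daylight = 2H₀/(2π) × 35.30 h = (1.5951/π) × 35.30 = 17.92 h.

17.92 h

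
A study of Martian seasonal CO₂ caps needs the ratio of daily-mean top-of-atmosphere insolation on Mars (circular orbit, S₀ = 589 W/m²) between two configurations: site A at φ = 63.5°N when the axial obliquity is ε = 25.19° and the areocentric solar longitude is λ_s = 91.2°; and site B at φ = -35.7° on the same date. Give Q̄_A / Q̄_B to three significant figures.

— Configuration A (φ=+63.5°):
sin δ = sin 25.19° × sin 91.2° = 0.42553, so δ = +25.184°.
cos H₀ = −tan(+63.5°) tan(+25.184°) = -0.9431, H₀ = 2.8027 rad.
Bracket: H₀ sin φ sin δ + cos φ cos δ sin H₀ = 2.8027×0.89493×0.42553 + 0.44620×0.90495×0.33244 = 1.067323 + 0.134236 = 1.201559.
Q̄ = (S₀/π) × [bracket] = (589/π) × 1.201559 = 225.27 W/m².
— Configuration B (φ=-35.7°):
cos H₀ = −tan(-35.7°) tan(+25.184°) = 0.3379, H₀ = 1.2261 rad.
Bracket: H₀ sin φ sin δ + cos φ cos δ sin H₀ = 1.2261×-0.58354×0.42553 + 0.81208×0.90495×0.94119 = -0.304458 + 0.691673 = 0.387215.
Q̄ = (S₀/π) × [bracket] = (589/π) × 0.387215 = 72.597 W/m².
Ratio Q̄_A / Q̄_B = 225.27 / 72.597 = 3.103.

Q̄_A / Q̄_B ≈ 3.10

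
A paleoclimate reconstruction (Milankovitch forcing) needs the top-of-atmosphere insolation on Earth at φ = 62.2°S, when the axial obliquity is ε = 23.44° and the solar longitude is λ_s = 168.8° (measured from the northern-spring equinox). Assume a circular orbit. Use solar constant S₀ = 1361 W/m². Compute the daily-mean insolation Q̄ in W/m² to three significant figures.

Solar declination: sin δ = sin ε · sin λ_s = sin 23.44° × sin 168.8° = 0.07726, so δ = +4.431°.
cos H₀ = −tan(-62.2°) tan(+4.431°) = 0.1470, H₀ = 1.4233 rad.
Bracket: H₀ sin φ sin δ + cos φ cos δ sin H₀ = 1.4233×-0.88458×0.07726 + 0.46639×0.99701×0.98914 = -0.097272 + 0.459946 = 0.362674.
Q̄ = (S₀/π) × [bracket] = (1361/π) × 0.362674 = 157.1 W/m².

Q̄ ≈ 157 W/m²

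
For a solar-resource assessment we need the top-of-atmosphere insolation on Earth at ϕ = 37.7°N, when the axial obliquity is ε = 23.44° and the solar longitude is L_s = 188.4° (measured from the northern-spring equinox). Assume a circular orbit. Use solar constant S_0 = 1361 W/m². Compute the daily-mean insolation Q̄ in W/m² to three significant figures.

Solar declination: sin δ = sin ε · sin L_s = sin 23.44° × sin 188.4° = -0.05811, so δ = -3.331°.
cos h₀ = −tan(+37.7°) tan(-3.331°) = 0.0450, h₀ = 1.5258 rad.
Bracket: h₀ sin ϕ sin δ + cos ϕ cos δ sin h₀ = 1.5258×0.61153×-0.05811 + 0.79122×0.99831×0.99899 = -0.054221 + 0.789085 = 0.734864.
Q̄ = (S_0/π) × [bracket] = (1361/π) × 0.734864 = 318.4 W/m².

Q̄ ≈ 318 W/m²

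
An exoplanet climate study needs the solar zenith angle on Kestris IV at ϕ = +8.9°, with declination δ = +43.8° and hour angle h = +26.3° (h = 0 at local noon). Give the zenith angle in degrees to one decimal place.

cos θ_z = sin ϕ sin δ + cos ϕ cos δ cos h = 0.107082 + 0.639258 = 0.746340.
θ_z = arccos(0.746340) = 41.7°.

θ_z = 41.7°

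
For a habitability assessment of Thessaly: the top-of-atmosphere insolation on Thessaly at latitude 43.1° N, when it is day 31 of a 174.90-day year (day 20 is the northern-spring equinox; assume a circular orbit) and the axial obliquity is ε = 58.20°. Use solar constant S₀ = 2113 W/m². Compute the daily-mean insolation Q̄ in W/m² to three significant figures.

Solar longitude: λ_s = 360° × (31 − 20)/174.90 = 22.642°.
sin δ = sin 58.20° × sin 22.642° = 0.32718, so δ = +19.098°.
cos H₀ = −tan(+43.1°) tan(+19.098°) = -0.3240, H₀ = 1.9008 rad.
Bracket: H₀ sin φ sin δ + cos φ cos δ sin H₀ = 1.9008×0.68327×0.32718 + 0.73016×0.94496×0.94606 = 0.424928 + 0.652755 = 1.077683.
Q̄ = (S₀/π) × [bracket] = (2113/π) × 1.077683 = 724.8 W/m².

Q̄ ≈ 725 W/m²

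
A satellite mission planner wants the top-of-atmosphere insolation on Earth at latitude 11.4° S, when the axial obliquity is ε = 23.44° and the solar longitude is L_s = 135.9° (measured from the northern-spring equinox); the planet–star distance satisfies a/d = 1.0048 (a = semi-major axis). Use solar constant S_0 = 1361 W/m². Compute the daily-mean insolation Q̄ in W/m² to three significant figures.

Q̄ ≈ 375 W/m²

Solar declination: sin δ = sin ε · sin L_s = sin 23.44° × sin 135.9° = 0.27683, so δ = +16.071°.
cos h₀ = −tan(-11.4°) tan(+16.071°) = 0.0581, h₀ = 1.5127 rad.
Bracket: h₀ sin ϕ sin δ + cos ϕ cos δ sin h₀ = 1.5127×-0.19766×0.27683 + 0.98027×0.96092×0.99831 = -0.082772 + 0.940369 = 0.857597.
Inverse-square distance factor (a/d)² = 1.0048² = 1.009623.
Q̄ = (S_0/π) × 1.009623 × [bracket] = (1361/π) × 1.009623 × 0.857597 = 375.1 W/m².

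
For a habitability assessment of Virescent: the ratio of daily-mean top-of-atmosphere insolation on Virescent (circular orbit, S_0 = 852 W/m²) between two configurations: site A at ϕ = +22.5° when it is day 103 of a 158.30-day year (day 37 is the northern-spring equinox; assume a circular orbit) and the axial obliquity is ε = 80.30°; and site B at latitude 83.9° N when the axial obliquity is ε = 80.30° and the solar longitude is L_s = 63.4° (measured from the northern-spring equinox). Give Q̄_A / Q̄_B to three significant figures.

— Configuration A (ϕ=+22.5°):
Solar longitude: L_s = 360° × (103 − 37)/158.30 = 150.095°.
sin δ = sin 80.30° × sin 150.095° = 0.49144, so δ = +29.435°.
cos h₀ = −tan(+22.5°) tan(+29.435°) = -0.2337, h₀ = 1.8067 rad.
Bracket: h₀ sin ϕ sin δ + cos ϕ cos δ sin h₀ = 1.8067×0.38268×0.49144 + 0.92388×0.87091×0.97230 = 0.339776 + 0.782328 = 1.122104.
Q̄ = (S_0/π) × [bracket] = (852/π) × 1.122104 = 304.31 W/m².
— Configuration B (ϕ=+83.9°):
Solar declination: sin δ = sin ε · sin L_s = sin 80.30° × sin 63.4° = 0.88137, so δ = +61.808°.
cos h₀ = −tan(+83.9°) tan(+61.808°) = -17.4572 ≤ −1 ⇒ polar day, h₀ = π.
Bracket: h₀ sin ϕ sin δ + cos ϕ cos δ sin h₀ = 3.1416×0.99434×0.88137 + 0.10626×0.47242×0.00000 = 2.753240 + 0.000000 = 2.753240.
Q̄ = (S_0/π) × [bracket] = (852/π) × 2.753240 = 746.68 W/m².
Ratio Q̄_A / Q̄_B = 304.31 / 746.68 = 0.4076.

Q̄_A / Q̄_B ≈ 0.408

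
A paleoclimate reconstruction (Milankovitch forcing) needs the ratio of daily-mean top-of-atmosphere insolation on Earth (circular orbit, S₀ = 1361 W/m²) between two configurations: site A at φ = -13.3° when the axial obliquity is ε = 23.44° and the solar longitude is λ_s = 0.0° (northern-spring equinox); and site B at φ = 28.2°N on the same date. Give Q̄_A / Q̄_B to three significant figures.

— Configuration A (φ=-13.3°):
Solar declination: sin δ = sin ε · sin λ_s = sin 23.44° × sin 0.0° = 0.00000, so δ = +0.000°.
cos H₀ = −tan(-13.3°) tan(+0.000°) = 0.0000, H₀ = 1.5708 rad.
Bracket: H₀ sin φ sin δ + cos φ cos δ sin H₀ = 1.5708×-0.23005×0.00000 + 0.97318×1.00000×1.00000 = -0.000000 + 0.973180 = 0.973180.
Q̄ = (S₀/π) × [bracket] = (1361/π) × 0.973180 = 421.60 W/m².
— Configuration B (φ=+28.2°):
cos H₀ = −tan(+28.2°) tan(+0.000°) = -0.0000, H₀ = 1.5708 rad.
Bracket: H₀ sin φ sin δ + cos φ cos δ sin H₀ = 1.5708×0.47255×0.00000 + 0.88130×1.00000×1.00000 = 0.000000 + 0.881300 = 0.881300.
Q̄ = (S₀/π) × [bracket] = (1361/π) × 0.881300 = 381.80 W/m².
Ratio Q̄_A / Q̄_B = 421.60 / 381.80 = 1.104.

Q̄_A / Q̄_B ≈ 1.10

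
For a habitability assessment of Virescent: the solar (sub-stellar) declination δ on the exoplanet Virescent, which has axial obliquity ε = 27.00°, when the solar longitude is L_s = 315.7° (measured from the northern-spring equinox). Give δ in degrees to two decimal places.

sin δ = sin ε · sin L_s = sin 27.00° × sin 315.7° = -0.317074.
δ = arcsin(-0.317074) = -18.49°.

δ = -18.49°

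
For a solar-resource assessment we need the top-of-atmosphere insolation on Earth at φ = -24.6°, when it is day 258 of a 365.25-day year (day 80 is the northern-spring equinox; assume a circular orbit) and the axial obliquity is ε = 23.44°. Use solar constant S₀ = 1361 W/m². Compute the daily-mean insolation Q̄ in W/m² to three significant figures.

Solar longitude: λ_s = 360° × (258 − 80)/365.25 = 175.441°.
sin δ = sin 23.44° × sin 175.441° = 0.03162, so δ = +1.812°.
cos H₀ = −tan(-24.6°) tan(+1.812°) = 0.0145, H₀ = 1.5563 rad.
Bracket: H₀ sin φ sin δ + cos φ cos δ sin H₀ = 1.5563×-0.41628×0.03162 + 0.90924×0.99950×0.99990 = -0.020485 + 0.908695 = 0.888210.
Q̄ = (S₀/π) × [bracket] = (1361/π) × 0.888210 = 384.8 W/m².

Q̄ ≈ 385 W/m²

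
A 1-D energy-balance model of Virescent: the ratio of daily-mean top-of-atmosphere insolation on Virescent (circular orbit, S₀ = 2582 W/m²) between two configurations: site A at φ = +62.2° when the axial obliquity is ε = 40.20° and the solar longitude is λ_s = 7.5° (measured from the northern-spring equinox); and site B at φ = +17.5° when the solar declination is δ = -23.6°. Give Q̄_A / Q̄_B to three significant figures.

Q̄_A / Q̄_B ≈ 0.848

— Configuration A (φ=+62.2°):
Solar declination: sin δ = sin ε · sin λ_s = sin 40.20° × sin 7.5° = 0.08425, so δ = +4.833°.
cos H₀ = −tan(+62.2°) tan(+4.833°) = -0.1604, H₀ = 1.7319 rad.
Bracket: H₀ sin φ sin δ + cos φ cos δ sin H₀ = 1.7319×0.88458×0.08425 + 0.46639×0.99644×0.98706 = 0.129071 + 0.458716 = 0.587787.
Q̄ = (S₀/π) × [bracket] = (2582/π) × 0.587787 = 483.09 W/m².
— Configuration B (φ=+17.5°):
cos H₀ = −tan(+17.5°) tan(-23.600°) = 0.1378, H₀ = 1.4326 rad.
Bracket: H₀ sin φ sin δ + cos φ cos δ sin H₀ = 1.4326×0.30071×-0.40035 + 0.95372×0.91636×0.99047 = -0.172470 + 0.865622 = 0.693152.
Q̄ = (S₀/π) × [bracket] = (2582/π) × 0.693152 = 569.69 W/m².
Ratio Q̄_A / Q̄_B = 483.09 / 569.69 = 0.8480.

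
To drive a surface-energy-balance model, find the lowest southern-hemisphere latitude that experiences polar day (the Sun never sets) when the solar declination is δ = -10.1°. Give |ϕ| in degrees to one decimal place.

Polar day requires cos h₀ = −tan ϕ tan δ ≤ −1, i.e. tan ϕ tan δ ≥ 1.
The boundary is |tan ϕ| · |tan δ| = 1, so |ϕ| = 90° − |δ| = 90° − 10.1° = 79.9° in the southern hemisphere.

|ϕ| = 79.9°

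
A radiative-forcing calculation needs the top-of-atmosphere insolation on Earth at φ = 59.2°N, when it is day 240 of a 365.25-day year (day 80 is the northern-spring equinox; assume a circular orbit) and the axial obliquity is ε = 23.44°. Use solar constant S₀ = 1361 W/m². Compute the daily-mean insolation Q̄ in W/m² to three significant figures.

Q̄ ≈ 315 W/m²

Solar longitude: λ_s = 360° × (240 − 80)/365.25 = 157.700°.
sin δ = sin 23.44° × sin 157.700° = 0.15094, so δ = +8.682°.
cos H₀ = −tan(+59.2°) tan(+8.682°) = -0.2561, H₀ = 1.8298 rad.
Bracket: H₀ sin φ sin δ + cos φ cos δ sin H₀ = 1.8298×0.85896×0.15094 + 0.51204×0.98854×0.96664 = 0.237236 + 0.489286 = 0.726522.
Q̄ = (S₀/π) × [bracket] = (1361/π) × 0.726522 = 314.7 W/m².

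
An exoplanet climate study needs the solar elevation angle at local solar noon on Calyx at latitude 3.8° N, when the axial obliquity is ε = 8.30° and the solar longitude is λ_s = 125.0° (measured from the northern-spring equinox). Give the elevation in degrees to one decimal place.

Solar declination: sin δ = sin ε · sin λ_s = sin 8.30° × sin 125.0° = 0.11825, so δ = +6.791°.
At local noon the hour angle is zero, so the zenith angle equals |φ − δ| = |+3.8° − (+6.791°)| = 2.991°.
Elevation = 90° − 2.991° = 87.0°.

87.0°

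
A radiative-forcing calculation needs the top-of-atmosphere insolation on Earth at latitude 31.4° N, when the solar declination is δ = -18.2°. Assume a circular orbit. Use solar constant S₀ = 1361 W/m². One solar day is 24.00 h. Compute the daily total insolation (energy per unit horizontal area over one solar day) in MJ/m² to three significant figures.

cos H₀ = −tan(+31.4°) tan(-18.200°) = 0.2007, H₀ = 1.3687 rad.
Bracket: H₀ sin φ sin δ + cos φ cos δ sin H₀ = 1.3687×0.52101×-0.31233 + 0.85355×0.94997×0.97965 = -0.222725 + 0.794346 = 0.571621.
Q̄ = (S₀/π) × [bracket] = (1361/π) × 0.571621 = 247.64 W/m².
Daily total = Q̄ × 24.00 h × 3600 s/h = 247.64 × 24.00 × 3600 / 10⁶ = 21.40 MJ/m².

21.4 MJ/m²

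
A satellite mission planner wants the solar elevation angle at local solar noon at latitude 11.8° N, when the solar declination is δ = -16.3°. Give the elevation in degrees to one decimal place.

At local noon the hour angle is zero, so the zenith angle equals |φ − δ| = |+11.8° − (-16.300°)| = 28.100°.
Elevation = 90° − 28.100° = 61.9°.

61.9°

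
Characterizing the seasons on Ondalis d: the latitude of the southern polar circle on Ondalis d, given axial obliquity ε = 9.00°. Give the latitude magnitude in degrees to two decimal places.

81.00°

The polar circle is the lowest latitude that experiences at least one full rotation of continuous darkness at the northern-summer solstice; it lies at |φ| = 90° − ε = 90° − 9.00° = 81.00°.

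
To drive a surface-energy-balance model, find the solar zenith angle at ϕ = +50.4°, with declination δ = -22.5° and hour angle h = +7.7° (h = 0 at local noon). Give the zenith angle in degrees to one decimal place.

θ_z = 73.2°

cos θ_z = sin ϕ sin δ + cos ϕ cos δ cos h = -0.294863 + 0.583593 = 0.288730.
θ_z = arccos(0.288730) = 73.2°.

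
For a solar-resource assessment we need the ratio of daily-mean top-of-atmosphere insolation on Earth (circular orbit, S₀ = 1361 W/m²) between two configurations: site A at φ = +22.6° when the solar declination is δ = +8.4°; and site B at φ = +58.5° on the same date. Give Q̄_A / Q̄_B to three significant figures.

— Configuration A (φ=+22.6°):
cos H₀ = −tan(+22.6°) tan(+8.400°) = -0.0615, H₀ = 1.6323 rad.
Bracket: H₀ sin φ sin δ + cos φ cos δ sin H₀ = 1.6323×0.38430×0.14608 + 0.92321×0.98927×0.99811 = 0.091635 + 0.911578 = 1.003213.
Q̄ = (S₀/π) × [bracket] = (1361/π) × 1.003213 = 434.61 W/m².
— Configuration B (φ=+58.5°):
cos H₀ = −tan(+58.5°) tan(+8.400°) = -0.2410, H₀ = 1.8142 rad.
Bracket: H₀ sin φ sin δ + cos φ cos δ sin H₀ = 1.8142×0.85264×0.14608 + 0.52250×0.98927×0.97053 = 0.225965 + 0.501661 = 0.727626.
Q̄ = (S₀/π) × [bracket] = (1361/π) × 0.727626 = 315.22 W/m².
Ratio Q̄_A / Q̄_B = 434.61 / 315.22 = 1.379.

Q̄_A / Q̄_B ≈ 1.38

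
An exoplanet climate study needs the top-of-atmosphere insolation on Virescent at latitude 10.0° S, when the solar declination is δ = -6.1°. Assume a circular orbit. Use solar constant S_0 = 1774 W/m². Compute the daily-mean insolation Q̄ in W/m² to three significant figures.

Q̄ ≈ 569 W/m²

cos h₀ = −tan(-10.0°) tan(-6.100°) = -0.0188, h₀ = 1.5896 rad.
Bracket: h₀ sin ϕ sin δ + cos ϕ cos δ sin h₀ = 1.5896×-0.17365×-0.10626 + 0.98481×0.99434×0.99982 = 0.029331 + 0.979060 = 1.008391.
Q̄ = (S_0/π) × [bracket] = (1774/π) × 1.008391 = 569.4 W/m².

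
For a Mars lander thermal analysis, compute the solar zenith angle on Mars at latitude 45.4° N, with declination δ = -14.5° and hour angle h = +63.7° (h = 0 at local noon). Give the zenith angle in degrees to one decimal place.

cos θ_z = sin φ sin δ + cos φ cos δ cos h = -0.178277 + 0.301194 = 0.122917.
θ_z = arccos(0.122917) = 82.9°.

θ_z = 82.9°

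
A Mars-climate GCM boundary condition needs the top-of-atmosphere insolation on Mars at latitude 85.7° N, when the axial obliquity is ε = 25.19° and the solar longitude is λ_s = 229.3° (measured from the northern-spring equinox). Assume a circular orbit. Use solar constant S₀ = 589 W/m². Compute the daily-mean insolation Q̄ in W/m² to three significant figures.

Solar declination: sin δ = sin ε · sin λ_s = sin 25.19° × sin 229.3° = -0.32268, so δ = -18.825°.
cos H₀ = −tan(+85.7°) tan(-18.825°) = 4.5340 ≥ 1 ⇒ polar night, H₀ = 0 and Q̄ = 0.

Q̄ ≈ 0.00 W/m²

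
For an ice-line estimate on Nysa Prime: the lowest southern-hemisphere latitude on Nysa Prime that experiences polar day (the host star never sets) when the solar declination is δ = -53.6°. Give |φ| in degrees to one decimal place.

Polar day requires cos H₀ = −tan φ tan δ ≤ −1, i.e. tan φ tan δ ≥ 1.
The boundary is |tan φ| · |tan δ| = 1, so |φ| = 90° − |δ| = 90° − 53.6° = 36.4° in the southern hemisphere.

|φ| = 36.4°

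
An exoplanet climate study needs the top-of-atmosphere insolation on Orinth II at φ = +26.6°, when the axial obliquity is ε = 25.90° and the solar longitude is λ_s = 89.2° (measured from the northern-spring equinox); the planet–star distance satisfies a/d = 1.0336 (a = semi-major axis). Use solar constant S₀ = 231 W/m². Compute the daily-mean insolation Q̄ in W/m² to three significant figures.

Solar declination: sin δ = sin ε · sin λ_s = sin 25.90° × sin 89.2° = 0.43676, so δ = +25.897°.
cos H₀ = −tan(+26.6°) tan(+25.897°) = -0.2431, H₀ = 1.8164 rad.
Bracket: H₀ sin φ sin δ + cos φ cos δ sin H₀ = 1.8164×0.44776×0.43676 + 0.89415×0.89958×0.96999 = 0.355222 + 0.780221 = 1.135443.
Inverse-square distance factor (a/d)² = 1.0336² = 1.068329.
Q̄ = (S₀/π) × 1.068329 × [bracket] = (231/π) × 1.068329 × 1.135443 = 89.19 W/m².

Q̄ ≈ 89.2 W/m²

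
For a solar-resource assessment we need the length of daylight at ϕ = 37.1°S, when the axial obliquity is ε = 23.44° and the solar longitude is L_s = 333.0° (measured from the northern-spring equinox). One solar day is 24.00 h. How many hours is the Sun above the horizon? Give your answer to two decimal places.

13.06 h

Solar declination: sin δ = sin ε · sin L_s = sin 23.44° × sin 333.0° = -0.18059, so δ = -10.404°.
cos h₀ = −tan ϕ · tan δ = −tan(-37.1°) × tan(-10.404°) = -0.1389, so h₀ = 1.7101 rad = 97.98°.
Daylight = 2h₀/(2π) × 24.00 h = (1.7101/π) × 24.00 = 13.06 h.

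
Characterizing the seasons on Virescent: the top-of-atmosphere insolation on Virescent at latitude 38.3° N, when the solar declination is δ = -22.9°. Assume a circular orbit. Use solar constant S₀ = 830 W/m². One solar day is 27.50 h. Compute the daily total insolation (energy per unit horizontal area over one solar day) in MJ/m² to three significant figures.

cos H₀ = −tan(+38.3°) tan(-22.900°) = 0.3336, H₀ = 1.2307 rad.
Bracket: H₀ sin φ sin δ + cos φ cos δ sin H₀ = 1.2307×0.61978×-0.38912 + 0.78478×0.92119×0.94271 = -0.296806 + 0.681515 = 0.384709.
Q̄ = (S₀/π) × [bracket] = (830/π) × 0.384709 = 101.64 W/m².
Daily total = Q̄ × 27.50 h × 3600 s/h = 101.64 × 27.50 × 3600 / 10⁶ = 10.06 MJ/m².

10.1 MJ/m²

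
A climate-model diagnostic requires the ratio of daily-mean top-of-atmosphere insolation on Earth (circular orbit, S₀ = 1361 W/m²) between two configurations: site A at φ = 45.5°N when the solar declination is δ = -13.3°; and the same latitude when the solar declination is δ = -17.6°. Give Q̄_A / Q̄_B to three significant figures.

Q̄_A / Q̄_B ≈ 1.22

— Configuration A (φ=+45.5°):
cos H₀ = −tan(+45.5°) tan(-13.300°) = 0.2406, H₀ = 1.3279 rad.
Bracket: H₀ sin φ sin δ + cos φ cos δ sin H₀ = 1.3279×0.71325×-0.23005 + 0.70091×0.97318×0.97064 = -0.217886 + 0.662085 = 0.444199.
Q̄ = (S₀/π) × [bracket] = (1361/π) × 0.444199 = 192.44 W/m².
— Configuration B (φ=+45.5°):
cos H₀ = −tan(+45.5°) tan(-17.600°) = 0.3228, H₀ = 1.2421 rad.
Bracket: H₀ sin φ sin δ + cos φ cos δ sin H₀ = 1.2421×0.71325×-0.30237 + 0.70091×0.95319×0.94647 = -0.267878 + 0.632337 = 0.364459.
Q̄ = (S₀/π) × [bracket] = (1361/π) × 0.364459 = 157.89 W/m².
Ratio Q̄_A / Q̄_B = 192.44 / 157.89 = 1.219.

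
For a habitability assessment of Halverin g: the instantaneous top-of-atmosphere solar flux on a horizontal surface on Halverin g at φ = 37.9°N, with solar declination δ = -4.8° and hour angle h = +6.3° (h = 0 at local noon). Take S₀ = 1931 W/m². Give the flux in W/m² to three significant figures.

1.41e+03 W/m²

cos θ_z = sin φ sin δ + cos φ cos δ cos h = -0.051402 + 0.781568 = 0.730166.
Flux = S₀ · cos θ_z = 1931 × 0.730166 = 1410 W/m².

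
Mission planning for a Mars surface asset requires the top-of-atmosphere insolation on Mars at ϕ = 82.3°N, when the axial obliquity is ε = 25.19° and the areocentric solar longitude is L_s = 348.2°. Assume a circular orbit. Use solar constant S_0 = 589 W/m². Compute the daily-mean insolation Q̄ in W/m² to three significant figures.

Q̄ ≈ 5.06 W/m²

sin δ = sin 25.19° × sin 348.2° = -0.08704, so δ = -4.993°.
cos h₀ = −tan(+82.3°) tan(-4.993°) = 0.6462, h₀ = 0.8682 rad.
Bracket: h₀ sin ϕ sin δ + cos ϕ cos δ sin h₀ = 0.8682×0.99098×-0.08704 + 0.13399×0.99621×0.76317 = -0.074887 + 0.101870 = 0.026983.
Q̄ = (S_0/π) × [bracket] = (589/π) × 0.026983 = 5.059 W/m².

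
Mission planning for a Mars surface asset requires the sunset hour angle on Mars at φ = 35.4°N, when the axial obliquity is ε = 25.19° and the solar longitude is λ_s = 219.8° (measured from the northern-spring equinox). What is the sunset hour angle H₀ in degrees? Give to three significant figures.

Solar declination: sin δ = sin ε · sin λ_s = sin 25.19° × sin 219.8° = -0.27244, so δ = -15.810°.
cos H₀ = −tan φ · tan δ = −tan(+35.4°) × tan(-15.810°) = 0.2012, so H₀ = 1.3682 rad = 78.39°.

H₀ = 78.4°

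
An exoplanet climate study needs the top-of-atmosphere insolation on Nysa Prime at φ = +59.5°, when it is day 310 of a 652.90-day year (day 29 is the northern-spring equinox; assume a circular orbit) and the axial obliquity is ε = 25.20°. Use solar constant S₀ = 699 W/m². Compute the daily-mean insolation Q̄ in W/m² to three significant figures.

Q̄ ≈ 171 W/m²

Solar longitude: λ_s = 360° × (310 − 29)/652.90 = 154.940°.
sin δ = sin 25.20° × sin 154.940° = 0.18035, so δ = +10.390°.
cos H₀ = −tan(+59.5°) tan(+10.390°) = -0.3113, H₀ = 1.8873 rad.
Bracket: H₀ sin φ sin δ + cos φ cos δ sin H₀ = 1.8873×0.86163×0.18035 + 0.50754×0.98360×0.95032 = 0.293277 + 0.474415 = 0.767692.
Q̄ = (S₀/π) × [bracket] = (699/π) × 0.767692 = 170.8 W/m².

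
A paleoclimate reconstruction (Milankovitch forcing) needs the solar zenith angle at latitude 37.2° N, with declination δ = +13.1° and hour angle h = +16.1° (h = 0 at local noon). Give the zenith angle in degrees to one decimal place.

θ_z = 28.1°

cos θ_z = sin φ sin δ + cos φ cos δ cos h = 0.137033 + 0.745373 = 0.882406.
θ_z = arccos(0.882406) = 28.1°.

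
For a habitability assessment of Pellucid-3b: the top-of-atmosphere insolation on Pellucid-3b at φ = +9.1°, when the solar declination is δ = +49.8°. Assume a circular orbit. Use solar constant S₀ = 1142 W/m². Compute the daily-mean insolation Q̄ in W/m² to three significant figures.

cos H₀ = −tan(+9.1°) tan(+49.800°) = -0.1895, H₀ = 1.7615 rad.
Bracket: H₀ sin φ sin δ + cos φ cos δ sin H₀ = 1.7615×0.15816×0.76380 + 0.98741×0.64546×0.98187 = 0.212794 + 0.625779 = 0.838573.
Q̄ = (S₀/π) × [bracket] = (1142/π) × 0.838573 = 304.8 W/m².

Q̄ ≈ 305 W/m²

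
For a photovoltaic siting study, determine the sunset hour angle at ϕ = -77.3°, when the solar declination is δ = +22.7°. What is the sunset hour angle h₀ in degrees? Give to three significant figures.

cos h₀ = −tan ϕ · tan δ = 1.8562 ≥ 1, so the Sun never rises (polar night) and h₀ = 0.

h₀ = 0.00°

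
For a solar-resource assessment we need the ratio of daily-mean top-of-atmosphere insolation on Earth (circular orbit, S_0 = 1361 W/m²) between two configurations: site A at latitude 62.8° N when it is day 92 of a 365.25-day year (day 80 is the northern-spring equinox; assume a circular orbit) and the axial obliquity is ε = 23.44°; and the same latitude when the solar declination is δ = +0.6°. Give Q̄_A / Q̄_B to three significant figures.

Q̄_A / Q̄_B ≈ 1.22

— Configuration A (ϕ=+62.8°):
Solar longitude: L_s = 360° × (92 − 80)/365.25 = 11.828°.
sin δ = sin 23.44° × sin 11.828° = 0.08153, so δ = +4.677°.
cos h₀ = −tan(+62.8°) tan(+4.677°) = -0.1592, h₀ = 1.7307 rad.
Bracket: h₀ sin ϕ sin δ + cos ϕ cos δ sin h₀ = 1.7307×0.88942×0.08153 + 0.45710×0.99667×0.98725 = 0.125501 + 0.449769 = 0.575270.
Q̄ = (S_0/π) × [bracket] = (1361/π) × 0.575270 = 249.22 W/m².
— Configuration B (ϕ=+62.8°):
cos h₀ = −tan(+62.8°) tan(+0.600°) = -0.0204, h₀ = 1.5912 rad.
Bracket: h₀ sin ϕ sin δ + cos ϕ cos δ sin h₀ = 1.5912×0.88942×0.01047 + 0.45710×0.99995×0.99979 = 0.014818 + 0.456981 = 0.471799.
Q̄ = (S_0/π) × [bracket] = (1361/π) × 0.471799 = 204.39 W/m².
Ratio Q̄_A / Q̄_B = 249.22 / 204.39 = 1.219.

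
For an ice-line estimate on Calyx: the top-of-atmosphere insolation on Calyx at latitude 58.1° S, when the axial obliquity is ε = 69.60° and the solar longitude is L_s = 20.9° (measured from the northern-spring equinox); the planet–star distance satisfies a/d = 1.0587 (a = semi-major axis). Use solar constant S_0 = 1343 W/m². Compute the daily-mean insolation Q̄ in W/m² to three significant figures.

Q̄ ≈ 64.9 W/m²

Solar declination: sin δ = sin ε · sin L_s = sin 69.60° × sin 20.9° = 0.33436, so δ = +19.534°.
cos h₀ = −tan(-58.1°) tan(+19.534°) = 0.5700, h₀ = 0.9643 rad.
Bracket: h₀ sin ϕ sin δ + cos ϕ cos δ sin h₀ = 0.9643×-0.84897×0.33436 + 0.52844×0.94244×0.82166 = -0.273728 + 0.409206 = 0.135478.
Inverse-square distance factor (a/d)² = 1.0587² = 1.120846.
Q̄ = (S_0/π) × 1.120846 × [bracket] = (1343/π) × 1.120846 × 0.135478 = 64.91 W/m².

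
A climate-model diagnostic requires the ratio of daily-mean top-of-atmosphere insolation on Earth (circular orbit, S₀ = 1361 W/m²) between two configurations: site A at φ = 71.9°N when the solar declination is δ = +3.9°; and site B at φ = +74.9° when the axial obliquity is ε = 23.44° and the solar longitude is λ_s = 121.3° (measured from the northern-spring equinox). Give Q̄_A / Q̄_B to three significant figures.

— Configuration A (φ=+71.9°):
cos H₀ = −tan(+71.9°) tan(+3.900°) = -0.2086, H₀ = 1.7809 rad.
Bracket: H₀ sin φ sin δ + cos φ cos δ sin H₀ = 1.7809×0.95052×0.06802 + 0.31068×0.99768×0.97801 = 0.115143 + 0.303143 = 0.418286.
Q̄ = (S₀/π) × [bracket] = (1361/π) × 0.418286 = 181.21 W/m².
— Configuration B (φ=+74.9°):
Solar declination: sin δ = sin ε · sin λ_s = sin 23.44° × sin 121.3° = 0.33989, so δ = +19.870°.
cos H₀ = −tan(+74.9°) tan(+19.870°) = -1.3394 ≤ −1 ⇒ polar day, H₀ = π.
Bracket: H₀ sin φ sin δ + cos φ cos δ sin H₀ = 3.1416×0.96547×0.33989 + 0.26050×0.94046×0.00000 = 1.030927 + 0.000000 = 1.030927.
Q̄ = (S₀/π) × [bracket] = (1361/π) × 1.030927 = 446.62 W/m².
Ratio Q̄_A / Q̄_B = 181.21 / 446.62 = 0.4057.

Q̄_A / Q̄_B ≈ 0.406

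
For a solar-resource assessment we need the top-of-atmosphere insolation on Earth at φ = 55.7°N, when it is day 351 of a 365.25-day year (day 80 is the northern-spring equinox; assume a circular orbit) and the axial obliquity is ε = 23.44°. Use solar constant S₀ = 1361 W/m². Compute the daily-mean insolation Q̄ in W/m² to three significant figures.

Solar longitude: λ_s = 360° × (351 − 80)/365.25 = 267.105°.
sin δ = sin 23.44° × sin 267.105° = -0.39728, so δ = -23.408°.
cos H₀ = −tan(+55.7°) tan(-23.408°) = 0.6346, H₀ = 0.8833 rad.
Bracket: H₀ sin φ sin δ + cos φ cos δ sin H₀ = 0.8833×0.82610×-0.39728 + 0.56353×0.91770×0.77282 = -0.289893 + 0.399665 = 0.109772.
Q̄ = (S₀/π) × [bracket] = (1361/π) × 0.109772 = 47.56 W/m².

Q̄ ≈ 47.6 W/m²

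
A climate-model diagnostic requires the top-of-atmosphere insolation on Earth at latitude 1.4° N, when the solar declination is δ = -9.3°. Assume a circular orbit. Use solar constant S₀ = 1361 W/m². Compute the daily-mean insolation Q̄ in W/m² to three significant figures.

Q̄ ≈ 425 W/m²

cos H₀ = −tan(+1.4°) tan(-9.300°) = 0.0040, H₀ = 1.5668 rad.
Bracket: H₀ sin φ sin δ + cos φ cos δ sin H₀ = 1.5668×0.02443×-0.16160 + 0.99970×0.98686×0.99999 = -0.006186 + 0.986554 = 0.980368.
Q̄ = (S₀/π) × [bracket] = (1361/π) × 0.980368 = 424.7 W/m².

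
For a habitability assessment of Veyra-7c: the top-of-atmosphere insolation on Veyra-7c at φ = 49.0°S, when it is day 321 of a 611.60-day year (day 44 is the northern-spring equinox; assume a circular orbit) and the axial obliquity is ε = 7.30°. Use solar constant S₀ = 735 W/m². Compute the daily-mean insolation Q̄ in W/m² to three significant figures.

Solar longitude: λ_s = 360° × (321 − 44)/611.60 = 163.048°.
sin δ = sin 7.30° × sin 163.048° = 0.03705, so δ = +2.123°.
cos H₀ = −tan(-49.0°) tan(+2.123°) = 0.0426, H₀ = 1.5281 rad.
Bracket: H₀ sin φ sin δ + cos φ cos δ sin H₀ = 1.5281×-0.75471×0.03705 + 0.65606×0.99931×0.99909 = -0.042729 + 0.655011 = 0.612282.
Q̄ = (S₀/π) × [bracket] = (735/π) × 0.612282 = 143.2 W/m².

Q̄ ≈ 143 W/m²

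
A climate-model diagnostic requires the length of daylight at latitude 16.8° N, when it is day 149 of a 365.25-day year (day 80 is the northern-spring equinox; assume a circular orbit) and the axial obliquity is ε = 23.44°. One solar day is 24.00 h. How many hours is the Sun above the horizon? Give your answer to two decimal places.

Solar longitude: λ_s = 360° × (149 − 80)/365.25 = 68.008°.
sin δ = sin 23.44° × sin 68.008° = 0.36884, so δ = +21.644°.
cos H₀ = −tan φ · tan δ = −tan(+16.8°) × tan(+21.644°) = -0.1198, so H₀ = 1.6909 rad = 96.88°.
Daylight = 2H₀/(2π) × 24.00 h = (1.6909/π) × 24.00 = 12.92 h.

12.92 h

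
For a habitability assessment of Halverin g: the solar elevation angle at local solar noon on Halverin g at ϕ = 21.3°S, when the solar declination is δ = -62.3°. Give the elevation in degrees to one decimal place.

49.0°

At local noon the hour angle is zero, so the zenith angle equals |ϕ − δ| = |-21.3° − (-62.300°)| = 41.000°.
Elevation = 90° − 41.000° = 49.0°.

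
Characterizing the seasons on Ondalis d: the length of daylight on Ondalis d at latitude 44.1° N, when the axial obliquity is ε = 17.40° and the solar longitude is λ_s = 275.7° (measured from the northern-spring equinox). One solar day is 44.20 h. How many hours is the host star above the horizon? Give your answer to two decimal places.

17.78 h

Solar declination: sin δ = sin ε · sin λ_s = sin 17.40° × sin 275.7° = -0.29756, so δ = -17.311°.
cos H₀ = −tan φ · tan δ = −tan(+44.1°) × tan(-17.311°) = 0.3020, so H₀ = 1.2640 rad = 72.42°.
Daylight = 2H₀/(2π) × 44.20 h = (1.2640/π) × 44.20 = 17.78 h.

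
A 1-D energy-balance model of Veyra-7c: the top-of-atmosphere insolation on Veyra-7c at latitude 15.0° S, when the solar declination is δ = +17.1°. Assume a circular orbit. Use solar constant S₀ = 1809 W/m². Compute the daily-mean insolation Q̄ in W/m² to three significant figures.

cos H₀ = −tan(-15.0°) tan(+17.100°) = 0.0824, H₀ = 1.4883 rad.
Bracket: H₀ sin φ sin δ + cos φ cos δ sin H₀ = 1.4883×-0.25882×0.29404 + 0.96593×0.95579×0.99660 = -0.113265 + 0.920087 = 0.806822.
Q̄ = (S₀/π) × [bracket] = (1809/π) × 0.806822 = 464.6 W/m².

Q̄ ≈ 465 W/m²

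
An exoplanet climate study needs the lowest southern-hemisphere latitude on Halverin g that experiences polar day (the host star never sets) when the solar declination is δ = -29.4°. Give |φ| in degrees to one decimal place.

Polar day requires cos H₀ = −tan φ tan δ ≤ −1, i.e. tan φ tan δ ≥ 1.
The boundary is |tan φ| · |tan δ| = 1, so |φ| = 90° − |δ| = 90° − 29.4° = 60.6° in the southern hemisphere.

|φ| = 60.6°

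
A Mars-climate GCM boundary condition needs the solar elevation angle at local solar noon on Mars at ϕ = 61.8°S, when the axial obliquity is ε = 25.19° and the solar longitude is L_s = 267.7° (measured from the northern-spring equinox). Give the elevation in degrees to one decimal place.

53.4°

Solar declination: sin δ = sin ε · sin L_s = sin 25.19° × sin 267.7° = -0.42528, so δ = -25.168°.
At local noon the hour angle is zero, so the zenith angle equals |ϕ − δ| = |-61.8° − (-25.168°)| = 36.632°.
Elevation = 90° − 36.632° = 53.4°.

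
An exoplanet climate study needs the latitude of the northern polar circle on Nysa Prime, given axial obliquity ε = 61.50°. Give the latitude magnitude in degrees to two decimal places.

28.50°

The polar circle is the lowest latitude that experiences at least one full rotation of continuous daylight at the northern-summer solstice; it lies at |ϕ| = 90° − ε = 90° − 61.50° = 28.50°.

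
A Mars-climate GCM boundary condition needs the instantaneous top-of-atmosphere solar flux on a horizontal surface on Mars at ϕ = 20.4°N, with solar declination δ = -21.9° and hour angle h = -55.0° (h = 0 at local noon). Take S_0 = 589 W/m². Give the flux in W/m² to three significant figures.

217 W/m²

cos θ_z = sin ϕ sin δ + cos ϕ cos δ cos h = -0.130013 + 0.498807 = 0.368794.
Flux = S_0 · cos θ_z = 589 × 0.368794 = 217.2 W/m².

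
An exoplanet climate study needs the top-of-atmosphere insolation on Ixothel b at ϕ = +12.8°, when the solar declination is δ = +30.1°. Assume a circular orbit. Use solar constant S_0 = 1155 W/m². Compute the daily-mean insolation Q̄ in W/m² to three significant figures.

cos h₀ = −tan(+12.8°) tan(+30.100°) = -0.1317, h₀ = 1.7029 rad.
Bracket: h₀ sin ϕ sin δ + cos ϕ cos δ sin h₀ = 1.7029×0.22155×0.50151 + 0.97515×0.86515×0.99129 = 0.189208 + 0.836303 = 1.025511.
Q̄ = (S_0/π) × [bracket] = (1155/π) × 1.025511 = 377.0 W/m².

Q̄ ≈ 377 W/m²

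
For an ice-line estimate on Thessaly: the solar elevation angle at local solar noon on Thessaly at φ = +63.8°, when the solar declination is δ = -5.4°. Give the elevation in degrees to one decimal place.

20.8°

At local noon the hour angle is zero, so the zenith angle equals |φ − δ| = |+63.8° − (-5.400°)| = 69.200°.
Elevation = 90° − 69.200° = 20.8°.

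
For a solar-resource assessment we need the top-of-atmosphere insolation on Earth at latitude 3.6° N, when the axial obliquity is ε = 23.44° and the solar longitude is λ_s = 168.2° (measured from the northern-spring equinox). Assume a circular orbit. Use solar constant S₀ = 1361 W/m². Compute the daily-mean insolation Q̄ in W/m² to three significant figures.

Solar declination: sin δ = sin ε · sin λ_s = sin 23.44° × sin 168.2° = 0.08135, so δ = +4.666°.
cos H₀ = −tan(+3.6°) tan(+4.666°) = -0.0051, H₀ = 1.5759 rad.
Bracket: H₀ sin φ sin δ + cos φ cos δ sin H₀ = 1.5759×0.06279×0.08135 + 0.99803×0.99669×0.99999 = 0.008050 + 0.994717 = 1.002767.
Q̄ = (S₀/π) × [bracket] = (1361/π) × 1.002767 = 434.4 W/m².

Q̄ ≈ 434 W/m²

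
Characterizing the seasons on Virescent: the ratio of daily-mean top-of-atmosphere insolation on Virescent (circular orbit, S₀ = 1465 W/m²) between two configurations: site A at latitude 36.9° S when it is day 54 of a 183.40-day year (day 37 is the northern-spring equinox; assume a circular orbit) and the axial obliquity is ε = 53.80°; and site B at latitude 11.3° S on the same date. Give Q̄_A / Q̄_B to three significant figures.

— Configuration A (φ=-36.9°):
Solar longitude: λ_s = 360° × (54 − 37)/183.40 = 33.370°.
sin δ = sin 53.80° × sin 33.370° = 0.44386, so δ = +26.350°.
cos H₀ = −tan(-36.9°) tan(+26.350°) = 0.3719, H₀ = 1.1897 rad.
Bracket: H₀ sin φ sin δ + cos φ cos δ sin H₀ = 1.1897×-0.60042×0.44386 + 0.79968×0.89610×0.92827 = -0.317058 + 0.665192 = 0.348134.
Q̄ = (S₀/π) × [bracket] = (1465/π) × 0.348134 = 162.34 W/m².
— Configuration B (φ=-11.3°):
cos H₀ = −tan(-11.3°) tan(+26.350°) = 0.0990, H₀ = 1.4717 rad.
Bracket: H₀ sin φ sin δ + cos φ cos δ sin H₀ = 1.4717×-0.19595×0.44386 + 0.98061×0.89610×0.99509 = -0.128000 + 0.874410 = 0.746410.
Q̄ = (S₀/π) × [bracket] = (1465/π) × 0.746410 = 348.07 W/m².
Ratio Q̄_A / Q̄_B = 162.34 / 348.07 = 0.4664.

Q̄_A / Q̄_B ≈ 0.466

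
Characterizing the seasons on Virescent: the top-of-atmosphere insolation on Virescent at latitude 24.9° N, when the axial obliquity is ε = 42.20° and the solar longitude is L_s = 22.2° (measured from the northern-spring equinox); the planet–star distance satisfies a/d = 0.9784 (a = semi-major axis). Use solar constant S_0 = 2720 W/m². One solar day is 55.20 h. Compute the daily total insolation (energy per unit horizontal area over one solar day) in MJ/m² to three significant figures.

Solar declination: sin δ = sin ε · sin L_s = sin 42.20° × sin 22.2° = 0.25380, so δ = +14.703°.
cos h₀ = −tan(+24.9°) tan(+14.703°) = -0.1218, h₀ = 1.6929 rad.
Bracket: h₀ sin ϕ sin δ + cos ϕ cos δ sin h₀ = 1.6929×0.42104×0.25380 + 0.90704×0.96726×0.99255 = 0.180903 + 0.870807 = 1.051710.
Inverse-square distance factor (a/d)² = 0.9784² = 0.957267.
Q̄ = (S_0/π) × 0.957267 × [bracket] = (2720/π) × 0.957267 × 1.051710 = 871.66 W/m².
Daily total = Q̄ × 55.20 h × 3600 s/h = 871.66 × 55.20 × 3600 / 10⁶ = 173.2 MJ/m².

173 MJ/m²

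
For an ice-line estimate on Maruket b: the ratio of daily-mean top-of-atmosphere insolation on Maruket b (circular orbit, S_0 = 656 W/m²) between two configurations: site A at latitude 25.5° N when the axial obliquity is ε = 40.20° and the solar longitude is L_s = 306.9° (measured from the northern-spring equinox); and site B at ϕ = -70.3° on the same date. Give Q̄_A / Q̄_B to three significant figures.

Q̄_A / Q̄_B ≈ 0.299

— Configuration A (ϕ=+25.5°):
Solar declination: sin δ = sin ε · sin L_s = sin 40.20° × sin 306.9° = -0.51616, so δ = -31.075°.
cos h₀ = −tan(+25.5°) tan(-31.075°) = 0.2874, h₀ = 1.2792 rad.
Bracket: h₀ sin ϕ sin δ + cos ϕ cos δ sin h₀ = 1.2792×0.43051×-0.51616 + 0.90259×0.85649×0.95780 = -0.284254 + 0.740436 = 0.456182.
Q̄ = (S_0/π) × [bracket] = (656/π) × 0.456182 = 95.256 W/m².
— Configuration B (ϕ=-70.3°):
cos h₀ = −tan(-70.3°) tan(-31.075°) = -1.6831 ≤ −1 ⇒ polar day, h₀ = π.
Bracket: h₀ sin ϕ sin δ + cos ϕ cos δ sin h₀ = 3.1416×-0.94147×-0.51616 + 0.33710×0.85649×0.00000 = 1.526658 + 0.000000 = 1.526658.
Q̄ = (S_0/π) × [bracket] = (656/π) × 1.526658 = 318.78 W/m².
Ratio Q̄_A / Q̄_B = 95.256 / 318.78 = 0.2988.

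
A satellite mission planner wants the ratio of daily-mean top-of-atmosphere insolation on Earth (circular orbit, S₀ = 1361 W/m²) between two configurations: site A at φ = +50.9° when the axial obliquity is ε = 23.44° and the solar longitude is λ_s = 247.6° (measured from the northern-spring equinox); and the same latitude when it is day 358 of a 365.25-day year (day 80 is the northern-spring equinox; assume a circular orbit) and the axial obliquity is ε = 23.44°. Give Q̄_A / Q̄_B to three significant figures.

— Configuration A (φ=+50.9°):
Solar declination: sin δ = sin ε · sin λ_s = sin 23.44° × sin 247.6° = -0.36777, so δ = -21.578°.
cos H₀ = −tan(+50.9°) tan(-21.578°) = 0.4867, H₀ = 1.0625 rad.
Bracket: H₀ sin φ sin δ + cos φ cos δ sin H₀ = 1.0625×0.77605×-0.36777 + 0.63068×0.92992×0.87360 = -0.303246 + 0.512351 = 0.209105.
Q̄ = (S₀/π) × [bracket] = (1361/π) × 0.209105 = 90.588 W/m².
— Configuration B (φ=+50.9°):
Solar longitude: λ_s = 360° × (358 − 80)/365.25 = 274.004°.
sin δ = sin 23.44° × sin 274.004° = -0.39682, so δ = -23.379°.
cos H₀ = −tan(+50.9°) tan(-23.379°) = 0.5320, H₀ = 1.0099 rad.
Bracket: H₀ sin φ sin δ + cos φ cos δ sin H₀ = 1.0099×0.77605×-0.39682 + 0.63068×0.91790×0.84677 = -0.311001 + 0.490196 = 0.179195.
Q̄ = (S₀/π) × [bracket] = (1361/π) × 0.179195 = 77.631 W/m².
Ratio Q̄_A / Q̄_B = 90.588 / 77.631 = 1.167.

Q̄_A / Q̄_B ≈ 1.17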